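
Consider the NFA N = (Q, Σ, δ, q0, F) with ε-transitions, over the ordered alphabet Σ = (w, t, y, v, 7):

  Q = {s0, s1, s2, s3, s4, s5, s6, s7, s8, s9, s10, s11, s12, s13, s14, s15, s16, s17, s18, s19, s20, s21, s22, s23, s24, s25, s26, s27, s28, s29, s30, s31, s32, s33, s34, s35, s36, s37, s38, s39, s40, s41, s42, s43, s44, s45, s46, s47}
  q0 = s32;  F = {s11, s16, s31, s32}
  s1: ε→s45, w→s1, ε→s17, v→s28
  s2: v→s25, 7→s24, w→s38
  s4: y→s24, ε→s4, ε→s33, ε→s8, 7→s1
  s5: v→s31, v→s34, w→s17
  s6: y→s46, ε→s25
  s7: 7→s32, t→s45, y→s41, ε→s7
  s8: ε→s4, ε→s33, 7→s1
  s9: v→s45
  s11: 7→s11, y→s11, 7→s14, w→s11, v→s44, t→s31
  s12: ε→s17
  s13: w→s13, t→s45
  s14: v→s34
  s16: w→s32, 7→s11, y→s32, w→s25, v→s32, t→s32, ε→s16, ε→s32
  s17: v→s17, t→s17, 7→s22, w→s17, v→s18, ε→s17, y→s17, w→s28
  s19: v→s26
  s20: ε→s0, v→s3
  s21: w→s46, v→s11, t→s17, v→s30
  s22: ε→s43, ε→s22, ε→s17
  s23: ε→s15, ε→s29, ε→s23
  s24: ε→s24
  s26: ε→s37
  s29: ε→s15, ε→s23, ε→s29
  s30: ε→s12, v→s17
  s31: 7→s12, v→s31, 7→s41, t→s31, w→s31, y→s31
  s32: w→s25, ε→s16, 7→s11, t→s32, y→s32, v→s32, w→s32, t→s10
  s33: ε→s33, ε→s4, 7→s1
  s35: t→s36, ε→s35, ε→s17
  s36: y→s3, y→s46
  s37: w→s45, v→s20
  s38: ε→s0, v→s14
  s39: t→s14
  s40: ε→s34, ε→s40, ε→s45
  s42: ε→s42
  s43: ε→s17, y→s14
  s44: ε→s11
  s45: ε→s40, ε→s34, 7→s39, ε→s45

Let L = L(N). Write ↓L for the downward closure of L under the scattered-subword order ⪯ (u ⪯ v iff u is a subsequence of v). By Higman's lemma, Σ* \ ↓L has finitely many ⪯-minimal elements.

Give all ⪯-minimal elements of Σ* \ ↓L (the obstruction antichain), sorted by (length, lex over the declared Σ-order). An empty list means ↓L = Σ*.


|Q|=48, |F|=4, |δ|=109 (41 ε).
min D↑ (4 st, q0=0, F={3}): 0:w→0,t→0,y→0,v→0,7→1 1:w→1,t→2,y→1,v→1,7→1 2:w→2,t→2,y→2,v→2,7→3 3:w→3,t→3,y→3,v→3,7→3 [Hopcroft].
'7t7': N↓-sim [16, 12, 10, 9] end={s12,s14,s17,s18,s22,s28,s34,s41,s43} ∉↓L; 3/3 del acc.
1 minimals (antichain).

A = [7t7].


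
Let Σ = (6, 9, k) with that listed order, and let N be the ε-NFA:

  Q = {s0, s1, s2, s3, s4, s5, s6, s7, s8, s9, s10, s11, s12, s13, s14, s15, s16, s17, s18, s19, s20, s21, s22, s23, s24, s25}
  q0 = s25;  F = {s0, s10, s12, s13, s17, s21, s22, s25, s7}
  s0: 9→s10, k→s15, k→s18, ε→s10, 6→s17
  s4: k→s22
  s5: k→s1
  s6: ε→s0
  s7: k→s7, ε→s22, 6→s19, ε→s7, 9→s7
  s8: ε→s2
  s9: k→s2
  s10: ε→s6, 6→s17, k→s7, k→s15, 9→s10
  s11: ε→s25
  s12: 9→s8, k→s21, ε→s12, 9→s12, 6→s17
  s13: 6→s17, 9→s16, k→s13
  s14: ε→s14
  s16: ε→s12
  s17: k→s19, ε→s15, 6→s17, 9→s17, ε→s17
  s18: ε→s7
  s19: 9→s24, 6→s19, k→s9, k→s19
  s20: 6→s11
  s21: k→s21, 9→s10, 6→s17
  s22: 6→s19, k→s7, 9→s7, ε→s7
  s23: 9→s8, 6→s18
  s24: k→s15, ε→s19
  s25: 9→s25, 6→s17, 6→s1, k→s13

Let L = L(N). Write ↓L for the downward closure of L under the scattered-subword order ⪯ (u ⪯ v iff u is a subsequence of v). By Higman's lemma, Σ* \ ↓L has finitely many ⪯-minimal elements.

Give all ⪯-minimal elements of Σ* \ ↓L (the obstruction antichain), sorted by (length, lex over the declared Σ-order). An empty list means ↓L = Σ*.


Antichain: [6k, k9k9k6].

|Q|=26, |F|=9, |δ|=57 (15 ε).
min D↑ (8 st, q0=0, F={3}): 0:6→1,9→0,k→2 1:6→1,9→1,k→3 2:6→1,9→4,k→2 3:6→3,9→3,k→3 4:6→1,9→4,k→5 5:6→1,9→6,k→5 6:6→1,9→6,k→7 7:6→3,9→7,k→7 (ε-aug+det+¬).
'6k': N↓-sim [19, 7, 5] end={s15,s19,s2,s24,s9} ∉↓L; 2/2 single-dels accept.
'k9k9k6': N↓-sim [19, 17, 16, 13, 12, 8, 5] end={s15,s19,s2,s24,s9} — reject; 6/6 deletions ∈↓L.
2 words, ⪯-incomp.


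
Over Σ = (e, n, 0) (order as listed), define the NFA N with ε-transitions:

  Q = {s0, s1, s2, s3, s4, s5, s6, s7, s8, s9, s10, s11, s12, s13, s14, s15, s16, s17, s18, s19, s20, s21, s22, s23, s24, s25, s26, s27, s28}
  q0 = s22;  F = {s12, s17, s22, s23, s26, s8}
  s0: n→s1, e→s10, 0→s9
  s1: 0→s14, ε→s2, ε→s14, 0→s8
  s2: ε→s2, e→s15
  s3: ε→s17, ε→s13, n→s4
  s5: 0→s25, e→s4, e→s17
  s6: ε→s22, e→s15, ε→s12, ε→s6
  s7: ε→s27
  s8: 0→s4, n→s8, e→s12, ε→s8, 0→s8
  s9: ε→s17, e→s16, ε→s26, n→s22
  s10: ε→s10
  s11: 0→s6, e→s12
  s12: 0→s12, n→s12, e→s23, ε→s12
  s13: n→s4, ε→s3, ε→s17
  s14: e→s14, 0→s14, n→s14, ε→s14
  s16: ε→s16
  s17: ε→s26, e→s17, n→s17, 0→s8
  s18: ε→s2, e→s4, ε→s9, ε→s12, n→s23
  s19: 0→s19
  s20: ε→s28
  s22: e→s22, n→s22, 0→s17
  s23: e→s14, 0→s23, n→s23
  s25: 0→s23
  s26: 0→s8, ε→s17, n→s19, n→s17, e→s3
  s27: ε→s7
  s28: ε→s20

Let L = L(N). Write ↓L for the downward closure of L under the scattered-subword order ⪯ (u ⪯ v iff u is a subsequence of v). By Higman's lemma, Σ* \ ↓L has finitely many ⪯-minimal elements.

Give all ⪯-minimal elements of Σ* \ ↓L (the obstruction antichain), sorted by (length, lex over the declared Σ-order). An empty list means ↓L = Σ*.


|Q|=29, |F|=6, |δ|=69 (26 ε).
min D↑ (6 st, q0=0, F={5}): 0:e→0,n→0,0→1 1:e→1,n→1,0→2 2:e→3,n→2,0→2 3:e→4,n→3,0→3 4:e→5,n→4,0→4 5:e→5,n→5,0→5 (ε-aug+det+¬).
'00eee': run [11, 10, 6, 3, 2, 1] end={s14} rej; 5/5 deletions ∈↓L.
1 words, ⪯-incomp.

A = [00eee].


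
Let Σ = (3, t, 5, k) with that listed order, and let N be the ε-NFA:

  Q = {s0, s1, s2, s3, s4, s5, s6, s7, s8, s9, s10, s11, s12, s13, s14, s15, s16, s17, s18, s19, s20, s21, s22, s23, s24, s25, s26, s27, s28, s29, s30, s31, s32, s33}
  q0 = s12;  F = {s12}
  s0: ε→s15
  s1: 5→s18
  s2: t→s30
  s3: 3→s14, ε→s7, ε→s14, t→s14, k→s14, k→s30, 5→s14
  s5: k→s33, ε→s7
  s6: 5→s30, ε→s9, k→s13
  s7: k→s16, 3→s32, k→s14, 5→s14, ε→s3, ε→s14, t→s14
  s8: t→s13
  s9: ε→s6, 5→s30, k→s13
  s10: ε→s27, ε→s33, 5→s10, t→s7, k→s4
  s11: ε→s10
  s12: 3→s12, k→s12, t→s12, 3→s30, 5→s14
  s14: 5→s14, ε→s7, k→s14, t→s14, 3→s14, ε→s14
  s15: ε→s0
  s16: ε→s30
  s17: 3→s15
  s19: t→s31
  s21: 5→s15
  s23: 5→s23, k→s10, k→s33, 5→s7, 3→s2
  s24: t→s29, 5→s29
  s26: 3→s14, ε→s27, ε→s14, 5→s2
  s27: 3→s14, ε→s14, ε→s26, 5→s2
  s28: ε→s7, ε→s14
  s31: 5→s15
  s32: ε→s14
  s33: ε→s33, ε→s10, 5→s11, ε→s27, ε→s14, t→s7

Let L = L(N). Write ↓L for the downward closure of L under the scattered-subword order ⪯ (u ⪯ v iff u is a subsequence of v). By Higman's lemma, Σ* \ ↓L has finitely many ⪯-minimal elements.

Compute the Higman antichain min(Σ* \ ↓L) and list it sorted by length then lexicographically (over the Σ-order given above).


min(Σ*\↓L) = [5].

|Q|=34, |F|=1, |δ|=73 (26 ε).
min D↑ (2 st, q0=0, F={1}): 0:3→0,t→0,5→1,k→0 1:3→1,t→1,5→1,k→1 (ε-aug+det+¬).
'5': run [7, 6] end={s14,s16,s3,s30,s32,s7} ∉↓L; 1/1 deletions ∈↓L.
1 minimals (antichain).


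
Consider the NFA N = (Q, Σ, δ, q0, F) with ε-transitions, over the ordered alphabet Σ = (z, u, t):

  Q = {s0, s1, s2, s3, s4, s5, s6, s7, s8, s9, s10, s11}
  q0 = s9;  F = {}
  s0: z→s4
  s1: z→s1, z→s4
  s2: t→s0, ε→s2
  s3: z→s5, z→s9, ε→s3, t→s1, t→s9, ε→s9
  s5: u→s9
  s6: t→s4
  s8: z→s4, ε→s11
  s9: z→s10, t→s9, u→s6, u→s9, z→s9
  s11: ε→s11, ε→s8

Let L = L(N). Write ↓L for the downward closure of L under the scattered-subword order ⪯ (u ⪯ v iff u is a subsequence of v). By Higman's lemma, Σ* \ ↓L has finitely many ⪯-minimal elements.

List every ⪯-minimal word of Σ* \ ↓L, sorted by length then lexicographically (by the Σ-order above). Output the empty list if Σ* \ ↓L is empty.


Antichain: [ε].

|Q|=12, |F|=0, |δ|=22 (6 ε).
min D↑ (1 st, q0=0, F={0}): 0:z→0,u→0,t→0.
ε ∈ L(D↑) — L = ∅.


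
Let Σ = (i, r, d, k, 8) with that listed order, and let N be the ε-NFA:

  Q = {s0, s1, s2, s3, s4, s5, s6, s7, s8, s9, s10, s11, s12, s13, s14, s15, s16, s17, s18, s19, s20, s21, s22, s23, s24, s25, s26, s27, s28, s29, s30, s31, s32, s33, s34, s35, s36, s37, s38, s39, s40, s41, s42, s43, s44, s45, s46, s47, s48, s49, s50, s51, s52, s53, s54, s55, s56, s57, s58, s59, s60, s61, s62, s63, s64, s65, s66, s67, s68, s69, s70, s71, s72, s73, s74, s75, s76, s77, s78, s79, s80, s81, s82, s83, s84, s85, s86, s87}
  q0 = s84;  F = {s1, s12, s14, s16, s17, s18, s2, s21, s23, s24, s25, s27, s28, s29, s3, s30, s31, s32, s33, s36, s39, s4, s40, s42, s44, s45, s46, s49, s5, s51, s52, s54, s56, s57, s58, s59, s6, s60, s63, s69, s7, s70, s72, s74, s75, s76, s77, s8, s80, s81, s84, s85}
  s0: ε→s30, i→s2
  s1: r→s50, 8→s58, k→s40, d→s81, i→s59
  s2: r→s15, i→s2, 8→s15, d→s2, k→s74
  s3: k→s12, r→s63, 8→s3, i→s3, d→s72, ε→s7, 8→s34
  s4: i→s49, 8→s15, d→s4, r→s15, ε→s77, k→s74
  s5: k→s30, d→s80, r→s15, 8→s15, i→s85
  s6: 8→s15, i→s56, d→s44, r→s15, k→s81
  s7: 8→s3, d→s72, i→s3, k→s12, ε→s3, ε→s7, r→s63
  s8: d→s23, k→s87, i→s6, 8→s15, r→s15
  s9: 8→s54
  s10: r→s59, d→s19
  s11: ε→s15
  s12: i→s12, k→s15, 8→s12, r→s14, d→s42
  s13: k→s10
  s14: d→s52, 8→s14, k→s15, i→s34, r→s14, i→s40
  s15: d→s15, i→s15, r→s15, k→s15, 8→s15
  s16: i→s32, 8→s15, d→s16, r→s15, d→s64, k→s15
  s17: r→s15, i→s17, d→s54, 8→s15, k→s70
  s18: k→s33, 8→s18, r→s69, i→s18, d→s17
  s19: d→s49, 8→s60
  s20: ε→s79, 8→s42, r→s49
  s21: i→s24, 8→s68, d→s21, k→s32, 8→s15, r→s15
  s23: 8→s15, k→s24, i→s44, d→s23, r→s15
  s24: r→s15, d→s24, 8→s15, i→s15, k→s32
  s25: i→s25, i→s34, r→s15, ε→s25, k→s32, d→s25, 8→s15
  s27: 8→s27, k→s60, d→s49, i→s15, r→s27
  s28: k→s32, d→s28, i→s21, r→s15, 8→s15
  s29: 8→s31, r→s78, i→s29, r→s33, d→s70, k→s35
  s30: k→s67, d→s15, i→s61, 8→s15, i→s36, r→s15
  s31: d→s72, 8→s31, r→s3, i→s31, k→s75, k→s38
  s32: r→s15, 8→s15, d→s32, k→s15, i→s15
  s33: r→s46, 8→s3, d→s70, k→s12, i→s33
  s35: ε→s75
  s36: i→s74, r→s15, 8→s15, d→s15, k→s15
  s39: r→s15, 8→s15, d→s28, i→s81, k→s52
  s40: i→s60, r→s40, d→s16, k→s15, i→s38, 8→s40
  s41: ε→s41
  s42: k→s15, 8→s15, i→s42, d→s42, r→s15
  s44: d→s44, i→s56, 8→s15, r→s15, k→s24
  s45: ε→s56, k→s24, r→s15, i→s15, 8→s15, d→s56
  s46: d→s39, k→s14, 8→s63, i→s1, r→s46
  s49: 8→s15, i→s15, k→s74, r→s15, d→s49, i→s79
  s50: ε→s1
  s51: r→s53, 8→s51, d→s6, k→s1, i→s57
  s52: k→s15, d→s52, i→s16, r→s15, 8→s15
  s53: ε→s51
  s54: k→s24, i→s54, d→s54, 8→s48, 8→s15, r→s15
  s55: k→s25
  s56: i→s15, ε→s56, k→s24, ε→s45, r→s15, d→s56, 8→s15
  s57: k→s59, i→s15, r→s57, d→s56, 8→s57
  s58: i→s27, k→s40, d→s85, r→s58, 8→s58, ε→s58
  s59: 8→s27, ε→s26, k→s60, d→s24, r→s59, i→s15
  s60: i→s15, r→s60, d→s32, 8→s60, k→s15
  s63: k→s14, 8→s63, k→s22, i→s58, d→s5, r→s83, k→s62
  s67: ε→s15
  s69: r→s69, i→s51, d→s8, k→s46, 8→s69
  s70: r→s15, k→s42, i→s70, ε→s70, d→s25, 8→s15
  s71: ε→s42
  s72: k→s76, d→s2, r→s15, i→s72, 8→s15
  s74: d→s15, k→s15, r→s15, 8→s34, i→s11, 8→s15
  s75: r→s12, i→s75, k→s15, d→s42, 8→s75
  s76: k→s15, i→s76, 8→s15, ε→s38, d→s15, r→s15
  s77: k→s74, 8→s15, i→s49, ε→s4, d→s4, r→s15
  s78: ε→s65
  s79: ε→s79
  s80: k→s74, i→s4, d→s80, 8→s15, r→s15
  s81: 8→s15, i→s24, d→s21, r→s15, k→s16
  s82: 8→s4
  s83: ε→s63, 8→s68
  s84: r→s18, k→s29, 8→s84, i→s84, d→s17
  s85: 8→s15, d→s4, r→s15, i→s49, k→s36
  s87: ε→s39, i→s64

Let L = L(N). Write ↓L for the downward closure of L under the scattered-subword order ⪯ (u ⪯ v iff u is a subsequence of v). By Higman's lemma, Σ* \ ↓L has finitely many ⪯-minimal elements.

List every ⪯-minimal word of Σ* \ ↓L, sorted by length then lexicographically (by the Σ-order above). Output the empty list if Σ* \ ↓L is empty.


|Q|=88, |F|=52, |δ|=318 (26 ε).
min D↑ (50 st, q0=0, F={6}): 0:i→0,r→1,d→2,k→3,8→0 1:i→1,r→4,d→2,k→5,8→1 2:i→2,r→6,d→7,k→8,8→6 3:i→3,r→5,d→8,k→9,8→10 4:i→11,r→4,d→12,k→13,8→4 5:i→5,r→13,d→8,k→14,8→15 6:i→6,r→6,d→6,k→6,8→6 7:i→7,r→6,d→7,k→16,8→6 8:i→8,r→6,d→17,k→18,8→6 9:i→9,r→14,d→18,k→6,8→9 10:i→10,r→15,d→19,k→9,8→10 11:i→20,r→11,d→21,k→22,8→11 12:i→21,r→6,d→23,k→24,8→6 13:i→22,r→13,d→24,k→25,8→26 14:i→14,r→25,d→18,k→6,8→14 15:i→15,r→26,d→19,k→14,8→15 16:i→6,r→6,d→16,k→27,8→6 17:i→17,r→6,d→17,k→27,8→6 18:i→18,r→6,d→18,k→6,8→6 19:i→19,r→6,d→28,k→29,8→6 20:i→6,r→20,d→30,k→31,8→20 21:i→30,r→6,d→32,k→33,8→6 22:i→31,r→22,d→33,k→34,8→35 23:i→32,r→6,d→23,k→16,8→6 24:i→33,r→6,d→36,k→37,8→6 25:i→34,r→25,d→37,k→6,8→25 26:i→35,r→26,d→38,k→25,8→26 27:i→6,r→6,d→27,k→6,8→6 28:i→28,r→6,d→28,k→39,8→6 29:i→29,r→6,d→6,k→6,8→6 30:i→6,r→6,d→30,k→16,8→6 31:i→6,r→31,d→16,k→40,8→41 32:i→30,r→6,d→32,k→16,8→6 33:i→16,r→6,d→42,k→43,8→6 34:i→40,r→34,d→43,k→6,8→34 35:i→41,r→35,d→44,k→34,8→35 36:i→42,r→6,d→36,k→27,8→6 37:i→43,r→6,d→37,k→6,8→6 38:i→44,r→6,d→45,k→46,8→6 39:i→6,r→6,d→6,k→6,8→6 40:i→6,r→40,d→27,k→6,8→40 41:i→6,r→41,d→47,k→40,8→41 42:i→16,r→6,d→42,k→27,8→6 43:i→27,r→6,d→43,k→6,8→6 44:i→47,r→6,d→48,k→49,8→6 45:i→48,r→6,d→45,k→39,8→6 46:i→49,r→6,d→6,k→6,8→6 47:i→6,r→6,d→47,k→39,8→6 48:i→47,r→6,d→48,k→39,8→6 49:i→39,r→6,d→6,k→6,8→6.
'dr': N↓-sim [72, 42, 1] end={s15} ∉↓L; 2/2 deletions ∈↓L.
'd8': run [72, 42, 4] end={s15,s34,s48,s68} ∉↓L; 2/2 del acc.
'kkk': |S_i|=[72, 57, 23, 2] end={s15,s67} rej; 3/3 del acc.
'ddki': |S_i|=[72, 42, 26, 6, 2] end={s11,s15} — reject; 4/4 deletions ∈↓L.
'rriii': N↓-sim [72, 67, 51, 34, 16, 3] end={s11,s15,s79} rej; 5/5 single-dels accept.
'k8dkd': |S_i|=[72, 57, 39, 24, 10, 1] end={s15} ∉↓L; 5/5 deletions ∈↓L.
6 obstructions.

Antichain: [dr, d8, kkk, ddki, rriii, k8dkd].


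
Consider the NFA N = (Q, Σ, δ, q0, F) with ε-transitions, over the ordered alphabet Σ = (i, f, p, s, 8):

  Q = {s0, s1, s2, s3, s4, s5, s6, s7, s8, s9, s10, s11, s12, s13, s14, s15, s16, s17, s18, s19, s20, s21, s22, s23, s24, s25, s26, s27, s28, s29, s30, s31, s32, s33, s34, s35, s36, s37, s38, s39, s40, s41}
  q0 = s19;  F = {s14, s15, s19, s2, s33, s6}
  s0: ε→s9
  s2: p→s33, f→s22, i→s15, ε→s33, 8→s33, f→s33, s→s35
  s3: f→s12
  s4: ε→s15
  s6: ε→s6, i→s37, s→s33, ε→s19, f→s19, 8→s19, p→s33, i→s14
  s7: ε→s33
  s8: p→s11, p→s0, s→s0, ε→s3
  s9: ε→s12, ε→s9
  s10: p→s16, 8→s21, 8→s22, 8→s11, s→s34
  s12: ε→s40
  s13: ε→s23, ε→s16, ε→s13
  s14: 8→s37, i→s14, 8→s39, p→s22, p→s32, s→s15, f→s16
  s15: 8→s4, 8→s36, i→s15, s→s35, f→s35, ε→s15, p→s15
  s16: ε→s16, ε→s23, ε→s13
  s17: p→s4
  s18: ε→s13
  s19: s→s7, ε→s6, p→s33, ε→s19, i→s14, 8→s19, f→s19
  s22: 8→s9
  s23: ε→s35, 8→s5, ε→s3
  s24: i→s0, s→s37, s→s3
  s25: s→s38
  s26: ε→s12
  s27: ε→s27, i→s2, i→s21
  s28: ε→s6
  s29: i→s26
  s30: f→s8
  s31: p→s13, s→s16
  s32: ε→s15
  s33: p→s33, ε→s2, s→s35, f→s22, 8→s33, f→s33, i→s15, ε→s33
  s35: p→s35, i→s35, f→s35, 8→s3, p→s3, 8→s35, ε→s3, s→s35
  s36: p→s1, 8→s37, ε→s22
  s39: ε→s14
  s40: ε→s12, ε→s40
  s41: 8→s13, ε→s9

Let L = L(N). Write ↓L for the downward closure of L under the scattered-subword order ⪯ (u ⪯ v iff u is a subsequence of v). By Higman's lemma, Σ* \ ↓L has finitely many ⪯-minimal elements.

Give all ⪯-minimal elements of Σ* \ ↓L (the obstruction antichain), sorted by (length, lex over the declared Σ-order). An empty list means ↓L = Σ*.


A = [if, ps, ss].

|Q|=42, |F|=6, |δ|=102 (34 ε).
min D↑ (5 st, q0=0, F={3}): 0:i→1,f→0,p→2,s→2,8→0 1:i→1,f→3,p→4,s→4,8→1 2:i→4,f→2,p→2,s→3,8→2 3:i→3,f→3,p→3,s→3,8→3 4:i→4,f→3,p→4,s→3,8→4.
'if': N↓-sim [23, 18, 8] end={s12,s13,s16,s23,s3,s35,s40,s5} rej; 2/2 del acc.
'ps': N↓-sim [23, 14, 4] end={s12,s3,s35,s40} — reject; 2/2 del acc.
'ss': N↓-sim [23, 14, 4] end={s12,s3,s35,s40} ∉↓L; 2/2 del acc.
3 obstructions.


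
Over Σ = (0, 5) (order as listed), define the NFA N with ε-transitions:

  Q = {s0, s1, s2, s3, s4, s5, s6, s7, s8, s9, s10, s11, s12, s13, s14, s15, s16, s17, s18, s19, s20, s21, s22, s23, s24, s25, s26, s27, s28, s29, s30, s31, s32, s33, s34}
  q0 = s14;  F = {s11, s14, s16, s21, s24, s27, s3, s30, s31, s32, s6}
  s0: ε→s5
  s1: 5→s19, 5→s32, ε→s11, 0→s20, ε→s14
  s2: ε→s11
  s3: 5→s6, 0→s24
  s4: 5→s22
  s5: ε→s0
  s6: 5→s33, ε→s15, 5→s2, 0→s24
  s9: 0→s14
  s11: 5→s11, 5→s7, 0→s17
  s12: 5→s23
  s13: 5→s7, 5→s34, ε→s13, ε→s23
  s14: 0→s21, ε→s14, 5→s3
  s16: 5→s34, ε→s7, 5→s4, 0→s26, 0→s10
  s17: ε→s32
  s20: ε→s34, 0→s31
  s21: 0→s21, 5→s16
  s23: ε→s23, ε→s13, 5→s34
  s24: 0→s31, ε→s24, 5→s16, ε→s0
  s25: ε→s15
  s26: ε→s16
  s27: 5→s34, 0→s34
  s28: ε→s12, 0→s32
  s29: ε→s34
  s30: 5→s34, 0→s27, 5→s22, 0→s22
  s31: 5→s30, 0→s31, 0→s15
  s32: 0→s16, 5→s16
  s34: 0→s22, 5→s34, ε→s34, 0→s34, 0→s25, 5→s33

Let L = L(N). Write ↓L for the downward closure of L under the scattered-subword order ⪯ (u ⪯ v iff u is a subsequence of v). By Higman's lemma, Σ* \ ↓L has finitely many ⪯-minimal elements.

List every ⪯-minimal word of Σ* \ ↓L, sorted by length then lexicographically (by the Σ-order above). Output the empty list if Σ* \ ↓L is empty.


|Q|=35, |F|=11, |δ|=66 (21 ε).
min D↑ (12 st, q0=0, F={6}): 0:0→1,5→2 1:0→1,5→3 2:0→4,5→5 3:0→3,5→6 4:0→7,5→3 5:0→4,5→8 6:0→6,5→6 7:0→7,5→9 8:0→10,5→8 9:0→11,5→6 10:0→3,5→3 11:0→6,5→6 (ε-aug+det+¬).
'055': |S_i|=[24, 19, 12, 6] end={s15,s22,s25,s33,s34,s4} — reject; 3/3 del acc.
'500500': run [24, 22, 18, 13, 8, 6, 5] end={s15,s22,s25,s33,s34} ∉↓L; 6/6 deletions ∈↓L.
'555005': run [24, 22, 21, 16, 13, 10, 6] end={s15,s22,s25,s33,s34,s4} ∉↓L; 6/6 del acc.
3 words, ⪯-incomp.

A = [055, 500500, 555005].


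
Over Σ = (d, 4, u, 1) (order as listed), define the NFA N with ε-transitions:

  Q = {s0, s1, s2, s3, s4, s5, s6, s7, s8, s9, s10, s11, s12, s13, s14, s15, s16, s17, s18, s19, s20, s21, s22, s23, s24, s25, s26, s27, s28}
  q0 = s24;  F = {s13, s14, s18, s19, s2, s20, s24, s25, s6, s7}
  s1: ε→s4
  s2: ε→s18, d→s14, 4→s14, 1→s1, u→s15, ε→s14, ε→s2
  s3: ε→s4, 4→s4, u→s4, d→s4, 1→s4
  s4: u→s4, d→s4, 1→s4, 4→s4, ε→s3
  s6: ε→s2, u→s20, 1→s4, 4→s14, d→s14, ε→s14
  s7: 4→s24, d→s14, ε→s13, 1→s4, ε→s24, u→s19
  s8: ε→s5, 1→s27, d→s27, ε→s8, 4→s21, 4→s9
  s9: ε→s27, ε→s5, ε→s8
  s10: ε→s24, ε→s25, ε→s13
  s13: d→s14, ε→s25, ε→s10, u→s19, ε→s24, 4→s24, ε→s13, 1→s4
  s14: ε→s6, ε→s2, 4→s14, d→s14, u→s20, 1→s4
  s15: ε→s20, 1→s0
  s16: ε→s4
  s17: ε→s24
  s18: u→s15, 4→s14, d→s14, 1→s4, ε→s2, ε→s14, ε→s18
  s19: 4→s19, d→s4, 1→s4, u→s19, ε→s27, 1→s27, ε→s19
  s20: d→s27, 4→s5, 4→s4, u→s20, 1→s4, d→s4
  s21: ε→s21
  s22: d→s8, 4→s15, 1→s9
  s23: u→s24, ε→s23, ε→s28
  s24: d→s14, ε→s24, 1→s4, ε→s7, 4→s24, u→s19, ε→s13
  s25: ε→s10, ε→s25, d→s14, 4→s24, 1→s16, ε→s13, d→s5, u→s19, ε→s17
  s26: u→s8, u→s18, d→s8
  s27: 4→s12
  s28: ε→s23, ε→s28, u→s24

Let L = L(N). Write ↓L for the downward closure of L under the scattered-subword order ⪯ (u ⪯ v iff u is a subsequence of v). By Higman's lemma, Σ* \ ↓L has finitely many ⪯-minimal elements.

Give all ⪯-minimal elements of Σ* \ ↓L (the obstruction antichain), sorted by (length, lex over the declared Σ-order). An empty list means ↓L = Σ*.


Antichain: [1, ud, du4].

|Q|=29, |F|=10, |δ|=110 (44 ε).
min D↑ (5 st, q0=0, F={3}): 0:d→1,4→0,u→2,1→3 1:d→1,4→1,u→4,1→3 2:d→3,4→2,u→2,1→3 3:d→3,4→3,u→3,1→3 4:d→3,4→3,u→4,1→3 [Hopcroft].
'1': |S_i|=[21, 7] end={s0,s1,s12,s16,s27,s3,s4} rej; 1/1 single-dels accept.
'ud': run [21, 9, 4] end={s12,s27,s3,s4} rej; 2/2 single-dels accept.
'du4': N↓-sim [21, 13, 8, 4] end={s12,s3,s4,s5} — reject; 3/3 deletions ∈↓L.
3 words, ⪯-incomp.


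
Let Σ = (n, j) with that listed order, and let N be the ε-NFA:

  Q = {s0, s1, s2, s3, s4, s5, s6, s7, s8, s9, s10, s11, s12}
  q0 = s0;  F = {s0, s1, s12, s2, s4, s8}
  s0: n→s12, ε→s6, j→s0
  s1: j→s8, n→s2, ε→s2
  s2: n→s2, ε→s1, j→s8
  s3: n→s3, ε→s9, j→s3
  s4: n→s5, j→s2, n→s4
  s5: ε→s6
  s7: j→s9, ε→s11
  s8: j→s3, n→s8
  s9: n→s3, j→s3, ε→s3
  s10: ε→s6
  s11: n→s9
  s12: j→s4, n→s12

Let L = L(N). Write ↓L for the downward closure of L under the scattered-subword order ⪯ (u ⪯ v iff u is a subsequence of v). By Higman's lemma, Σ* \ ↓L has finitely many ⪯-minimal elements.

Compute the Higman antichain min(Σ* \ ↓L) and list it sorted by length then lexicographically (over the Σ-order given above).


|Q|=13, |F|=6, |δ|=27 (8 ε).
min D↑ (6 st, q0=0, F={5}): 0:n→1,j→0 1:n→1,j→2 2:n→2,j→3 3:n→3,j→4 4:n→4,j→5 5:n→5,j→5 [Hopcroft].
'njjjj': N↓-sim [10, 9, 8, 5, 3, 2] end={s3,s9} — reject; 5/5 del acc.
1 words, ⪯-incomp.

Antichain: [njjjj].


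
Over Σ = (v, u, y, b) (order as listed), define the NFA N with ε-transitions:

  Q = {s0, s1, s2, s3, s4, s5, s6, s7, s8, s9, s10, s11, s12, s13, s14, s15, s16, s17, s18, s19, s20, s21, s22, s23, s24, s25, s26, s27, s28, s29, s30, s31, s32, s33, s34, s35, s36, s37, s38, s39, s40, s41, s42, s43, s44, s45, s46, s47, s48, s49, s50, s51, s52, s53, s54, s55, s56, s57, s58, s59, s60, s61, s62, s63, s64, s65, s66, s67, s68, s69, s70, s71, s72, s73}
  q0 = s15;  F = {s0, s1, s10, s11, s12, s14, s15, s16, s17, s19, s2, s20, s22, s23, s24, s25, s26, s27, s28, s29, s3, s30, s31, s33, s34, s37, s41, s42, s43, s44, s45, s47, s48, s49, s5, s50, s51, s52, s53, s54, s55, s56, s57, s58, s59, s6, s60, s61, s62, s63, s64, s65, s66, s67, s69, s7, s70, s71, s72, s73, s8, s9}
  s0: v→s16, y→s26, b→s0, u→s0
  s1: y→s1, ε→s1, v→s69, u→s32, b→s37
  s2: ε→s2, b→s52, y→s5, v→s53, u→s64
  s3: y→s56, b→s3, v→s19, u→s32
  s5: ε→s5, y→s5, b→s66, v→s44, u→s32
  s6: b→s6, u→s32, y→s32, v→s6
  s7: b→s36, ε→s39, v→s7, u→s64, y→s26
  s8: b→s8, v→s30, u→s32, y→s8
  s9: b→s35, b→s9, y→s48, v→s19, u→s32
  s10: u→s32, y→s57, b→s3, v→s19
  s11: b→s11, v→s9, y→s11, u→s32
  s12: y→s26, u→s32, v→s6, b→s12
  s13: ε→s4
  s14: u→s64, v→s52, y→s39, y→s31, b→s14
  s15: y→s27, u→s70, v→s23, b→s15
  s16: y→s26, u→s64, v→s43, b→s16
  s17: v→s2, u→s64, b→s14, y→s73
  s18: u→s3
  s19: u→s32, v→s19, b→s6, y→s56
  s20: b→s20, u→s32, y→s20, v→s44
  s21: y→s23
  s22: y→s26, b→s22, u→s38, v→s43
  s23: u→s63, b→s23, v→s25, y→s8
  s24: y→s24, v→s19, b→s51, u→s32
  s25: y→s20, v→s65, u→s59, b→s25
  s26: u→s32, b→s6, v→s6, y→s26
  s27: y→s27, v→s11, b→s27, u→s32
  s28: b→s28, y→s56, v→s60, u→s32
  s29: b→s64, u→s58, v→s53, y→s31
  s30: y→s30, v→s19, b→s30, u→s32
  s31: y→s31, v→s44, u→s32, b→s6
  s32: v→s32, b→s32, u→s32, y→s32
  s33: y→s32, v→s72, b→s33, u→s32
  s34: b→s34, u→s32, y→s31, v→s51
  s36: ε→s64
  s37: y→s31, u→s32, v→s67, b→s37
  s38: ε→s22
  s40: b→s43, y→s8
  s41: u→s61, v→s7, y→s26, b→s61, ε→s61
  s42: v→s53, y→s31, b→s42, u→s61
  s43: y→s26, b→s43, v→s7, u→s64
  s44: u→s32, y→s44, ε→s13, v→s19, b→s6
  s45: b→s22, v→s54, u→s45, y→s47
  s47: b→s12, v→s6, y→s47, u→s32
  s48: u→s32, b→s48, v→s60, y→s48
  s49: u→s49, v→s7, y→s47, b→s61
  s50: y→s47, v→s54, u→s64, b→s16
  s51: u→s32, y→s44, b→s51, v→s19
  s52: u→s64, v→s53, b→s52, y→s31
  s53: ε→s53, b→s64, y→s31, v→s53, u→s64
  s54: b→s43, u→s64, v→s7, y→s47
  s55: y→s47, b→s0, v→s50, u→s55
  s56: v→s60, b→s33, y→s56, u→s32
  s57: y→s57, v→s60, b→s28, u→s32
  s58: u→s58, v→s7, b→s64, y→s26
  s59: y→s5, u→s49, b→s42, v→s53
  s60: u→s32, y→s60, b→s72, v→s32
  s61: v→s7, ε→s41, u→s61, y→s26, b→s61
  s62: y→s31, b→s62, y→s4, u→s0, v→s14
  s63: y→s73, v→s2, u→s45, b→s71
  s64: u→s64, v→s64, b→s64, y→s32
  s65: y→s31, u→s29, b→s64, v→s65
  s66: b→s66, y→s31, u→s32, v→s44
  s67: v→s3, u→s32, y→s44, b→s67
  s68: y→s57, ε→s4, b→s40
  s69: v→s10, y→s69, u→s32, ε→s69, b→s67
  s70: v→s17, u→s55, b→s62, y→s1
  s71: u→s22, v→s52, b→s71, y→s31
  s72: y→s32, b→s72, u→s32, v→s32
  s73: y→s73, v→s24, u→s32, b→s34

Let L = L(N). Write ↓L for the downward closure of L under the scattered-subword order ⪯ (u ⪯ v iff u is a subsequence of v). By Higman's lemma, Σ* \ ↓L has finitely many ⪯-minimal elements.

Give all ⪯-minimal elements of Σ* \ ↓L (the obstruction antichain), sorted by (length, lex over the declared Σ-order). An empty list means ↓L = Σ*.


|Q|=74, |F|=62, |δ|=274 (13 ε).
min D↑ (62 st, q0=0, F={12}): 0:v→1,u→2,y→3,b→0 1:v→4,u→5,y→6,b→1 2:v→7,u→8,y→9,b→10 3:v→11,u→12,y→3,b→3 4:v→13,u→14,y→15,b→4 5:v→16,u→17,y→18,b→19 6:v→20,u→12,y→6,b→6 7:v→16,u→21,y→18,b→22 8:v→23,u→8,y→24,b→25 9:v→26,u→12,y→9,b→27 10:v→22,u→25,y→28,b→10 11:v→29,u→12,y→11,b→11 12:v→12,u→12,y→12,b→12 13:v→13,u→30,y→28,b→21 14:v→31,u→32,y→33,b→34 15:v→35,u→12,y→15,b→15 16:v→31,u→21,y→33,b→36 17:v→37,u→17,y→24,b→38 18:v→39,u→12,y→18,b→40 19:v→36,u→38,y→28,b→19 20:v→41,u→12,y→20,b→20 21:v→21,u→21,y→12,b→21 22:v→36,u→21,y→28,b→22 23:v→37,u→21,y→24,b→42 24:v→43,u→12,y→24,b→44 25:v→42,u→25,y→45,b→25 26:v→46,u→12,y→26,b→47 27:v→47,u→12,y→28,b→27 28:v→35,u→12,y→28,b→43 29:v→41,u→12,y→48,b→29 30:v→31,u→49,y→28,b→21 31:v→31,u→21,y→28,b→21 32:v→50,u→32,y→24,b→51 33:v→35,u→12,y→33,b→52 34:v→31,u→51,y→28,b→34 35:v→41,u→12,y→35,b→43 36:v→31,u→21,y→28,b→36 37:v→50,u→21,y→24,b→53 38:v→53,u→38,y→45,b→38 39:v→41,u→12,y→39,b→54 40:v→54,u→12,y→28,b→40 41:v→41,u→12,y→55,b→43 42:v→53,u→21,y→45,b→42 43:v→43,u→12,y→12,b→43 44:v→43,u→12,y→45,b→44 45:v→43,u→12,y→45,b→43 46:v→41,u→12,y→56,b→57 47:v→57,u→12,y→35,b→47 48:v→58,u→12,y→48,b→48 49:v→50,u→49,y→45,b→21 50:v→50,u→21,y→45,b→21 51:v→50,u→51,y→45,b→51 52:v→35,u→12,y→28,b→52 53:v→50,u→21,y→45,b→53 54:v→41,u→12,y→35,b→54 55:v→58,u→12,y→55,b→59 56:v→58,u→12,y→56,b→60 57:v→41,u→12,y→55,b→57 58:v→12,u→12,y→58,b→61 59:v→61,u→12,y→12,b→59 60:v→58,u→12,y→55,b→60 61:v→12,u→12,y→12,b→61 (ε-aug+det+¬).
'yu': |S_i|=[69, 37, 1] end={s32} rej; 2/2 single-dels accept.
'uvuy': N↓-sim [69, 57, 39, 2, 1] end={s32} — reject; 4/4 del acc.
'vvvby': |S_i|=[69, 61, 45, 20, 6, 1] end={s32} — reject; 5/5 deletions ∈↓L.
'uuyvy': |S_i|=[69, 57, 22, 5, 2, 1] end={s32} — reject; 5/5 deletions ∈↓L.
'ubyby': N↓-sim [69, 57, 37, 13, 4, 1] end={s32} ∉↓L; 5/5 deletions ∈↓L.
'yvvyvv': run [69, 37, 23, 14, 8, 3, 1] end={s32} rej; 6/6 del acc.
6 words, ⪯-incomp.

min(Σ*\↓L) = [yu, uvuy, vvvby, uuyvy, ubyby, yvvyvv].


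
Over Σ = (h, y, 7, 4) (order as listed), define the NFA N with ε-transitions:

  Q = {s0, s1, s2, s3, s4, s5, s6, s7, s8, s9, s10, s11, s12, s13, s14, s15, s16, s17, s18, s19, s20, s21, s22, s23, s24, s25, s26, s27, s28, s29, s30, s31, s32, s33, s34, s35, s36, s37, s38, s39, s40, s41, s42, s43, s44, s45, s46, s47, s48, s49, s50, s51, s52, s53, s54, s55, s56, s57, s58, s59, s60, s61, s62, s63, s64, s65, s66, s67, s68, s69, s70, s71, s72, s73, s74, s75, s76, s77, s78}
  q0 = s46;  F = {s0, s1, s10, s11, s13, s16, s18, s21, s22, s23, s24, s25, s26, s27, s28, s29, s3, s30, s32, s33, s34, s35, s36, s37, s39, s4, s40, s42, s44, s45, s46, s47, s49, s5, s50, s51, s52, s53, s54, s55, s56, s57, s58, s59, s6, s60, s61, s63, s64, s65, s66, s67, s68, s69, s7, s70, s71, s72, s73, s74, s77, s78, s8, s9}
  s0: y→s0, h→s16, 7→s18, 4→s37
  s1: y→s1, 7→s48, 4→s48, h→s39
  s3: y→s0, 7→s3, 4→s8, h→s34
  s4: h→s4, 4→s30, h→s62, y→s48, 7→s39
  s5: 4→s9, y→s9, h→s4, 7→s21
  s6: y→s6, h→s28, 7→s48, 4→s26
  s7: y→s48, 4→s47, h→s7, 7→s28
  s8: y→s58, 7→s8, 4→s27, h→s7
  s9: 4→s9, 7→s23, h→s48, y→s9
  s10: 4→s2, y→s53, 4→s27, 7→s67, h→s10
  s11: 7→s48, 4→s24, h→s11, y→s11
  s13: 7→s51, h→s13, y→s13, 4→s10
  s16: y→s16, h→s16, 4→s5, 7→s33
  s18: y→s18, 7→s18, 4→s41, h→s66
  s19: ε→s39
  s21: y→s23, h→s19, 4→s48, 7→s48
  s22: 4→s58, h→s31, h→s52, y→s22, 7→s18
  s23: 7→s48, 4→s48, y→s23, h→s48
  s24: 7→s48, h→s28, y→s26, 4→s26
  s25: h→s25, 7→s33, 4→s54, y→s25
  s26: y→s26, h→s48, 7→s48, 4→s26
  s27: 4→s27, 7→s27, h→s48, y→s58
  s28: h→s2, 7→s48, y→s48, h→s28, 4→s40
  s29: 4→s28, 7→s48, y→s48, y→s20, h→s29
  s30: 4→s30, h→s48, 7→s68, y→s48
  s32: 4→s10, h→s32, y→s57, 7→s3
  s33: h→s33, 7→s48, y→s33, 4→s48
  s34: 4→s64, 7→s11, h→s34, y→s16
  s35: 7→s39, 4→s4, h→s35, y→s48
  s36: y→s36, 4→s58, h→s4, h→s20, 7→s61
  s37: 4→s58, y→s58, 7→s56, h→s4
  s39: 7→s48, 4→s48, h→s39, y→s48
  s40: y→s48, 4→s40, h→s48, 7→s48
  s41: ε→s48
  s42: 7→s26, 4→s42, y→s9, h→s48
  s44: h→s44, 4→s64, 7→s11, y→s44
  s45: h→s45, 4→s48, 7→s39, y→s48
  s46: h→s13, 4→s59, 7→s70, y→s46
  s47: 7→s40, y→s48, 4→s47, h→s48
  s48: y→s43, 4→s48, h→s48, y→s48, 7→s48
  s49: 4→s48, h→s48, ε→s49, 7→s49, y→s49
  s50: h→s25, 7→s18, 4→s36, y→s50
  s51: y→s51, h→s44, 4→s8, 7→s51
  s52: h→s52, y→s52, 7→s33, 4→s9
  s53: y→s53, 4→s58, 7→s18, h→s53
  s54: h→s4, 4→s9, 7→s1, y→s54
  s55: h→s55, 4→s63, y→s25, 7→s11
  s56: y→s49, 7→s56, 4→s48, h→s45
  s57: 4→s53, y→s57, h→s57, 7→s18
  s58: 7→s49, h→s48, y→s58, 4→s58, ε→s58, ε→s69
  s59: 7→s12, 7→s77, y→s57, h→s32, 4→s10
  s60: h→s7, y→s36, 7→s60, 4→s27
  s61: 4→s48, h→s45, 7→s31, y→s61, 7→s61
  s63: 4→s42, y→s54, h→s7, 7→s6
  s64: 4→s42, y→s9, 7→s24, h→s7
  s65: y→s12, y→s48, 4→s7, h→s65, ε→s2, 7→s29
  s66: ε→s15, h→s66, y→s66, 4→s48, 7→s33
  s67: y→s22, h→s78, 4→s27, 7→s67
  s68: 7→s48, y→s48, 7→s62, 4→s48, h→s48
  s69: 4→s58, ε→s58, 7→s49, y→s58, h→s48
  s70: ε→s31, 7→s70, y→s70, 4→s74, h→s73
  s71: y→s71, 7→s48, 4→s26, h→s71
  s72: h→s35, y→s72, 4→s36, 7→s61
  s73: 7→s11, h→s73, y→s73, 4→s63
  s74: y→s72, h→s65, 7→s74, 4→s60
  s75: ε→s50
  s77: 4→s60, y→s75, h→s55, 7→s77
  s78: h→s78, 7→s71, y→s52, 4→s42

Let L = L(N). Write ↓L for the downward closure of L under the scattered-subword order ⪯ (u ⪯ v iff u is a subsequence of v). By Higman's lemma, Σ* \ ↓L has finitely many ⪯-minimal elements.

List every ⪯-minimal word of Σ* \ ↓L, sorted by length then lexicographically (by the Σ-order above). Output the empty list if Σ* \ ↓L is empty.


A = [h44h, 7h77, 74hy, 4y74, 444h, h74yh].

|Q|=79, |F|=64, |δ|=281 (10 ε).
min D↑ (64 st, q0=0, F={30}): 0:h→1,y→0,7→2,4→3 1:h→1,y→1,7→4,4→5 2:h→6,y→2,7→2,4→7 3:h→8,y→9,7→10,4→5 4:h→11,y→4,7→4,4→12 5:h→5,y→13,7→14,4→15 6:h→6,y→6,7→16,4→17 7:h→18,y→19,7→7,4→20 8:h→8,y→9,7→21,4→5 9:h→9,y→9,7→22,4→13 10:h→23,y→24,7→10,4→20 11:h→11,y→11,7→16,4→25 12:h→26,y→27,7→12,4→15 13:h→13,y→13,7→22,4→27 14:h→28,y→29,7→14,4→15 15:h→30,y→27,7→15,4→15 16:h→16,y→16,7→30,4→31 17:h→26,y→32,7→33,4→34 18:h→18,y→30,7→35,4→26 19:h→36,y→19,7→37,4→38 20:h→26,y→38,7→20,4→15 21:h→39,y→40,7→21,4→12 22:h→41,y→22,7→22,4→30 23:h→23,y→42,7→16,4→17 24:h→42,y→24,7→22,4→38 25:h→26,y→43,7→31,4→34 26:h→26,y→30,7→44,4→45 27:h→30,y→27,7→46,4→27 28:h→28,y→47,7→48,4→34 29:h→47,y→29,7→22,4→27 30:h→30,y→30,7→30,4→30 31:h→44,y→49,7→30,4→49 32:h→50,y→32,7→51,4→43 33:h→44,y→33,7→30,4→49 34:h→30,y→43,7→49,4→34 35:h→35,y→30,7→30,4→44 36:h→36,y→30,7→52,4→50 37:h→53,y→37,7→37,4→30 38:h→50,y→38,7→37,4→27 39:h→39,y→54,7→16,4→25 40:h→54,y→40,7→22,4→55 41:h→41,y→41,7→56,4→30 42:h→42,y→42,7→56,4→32 43:h→30,y→43,7→57,4→43 44:h→44,y→30,7→30,4→58 45:h→30,y→30,7→58,4→45 46:h→30,y→46,7→46,4→30 47:h→47,y→47,7→56,4→43 48:h→48,y→48,7→30,4→49 49:h→30,y→49,7→30,4→49 50:h→50,y→30,7→52,4→59 51:h→52,y→51,7→30,4→30 52:h→52,y→30,7→30,4→30 53:h→53,y→30,7→52,4→30 54:h→54,y→54,7→56,4→60 55:h→50,y→27,7→61,4→27 56:h→56,y→56,7→30,4→30 57:h→30,y→57,7→30,4→30 58:h→30,y→30,7→30,4→58 59:h→30,y→30,7→62,4→59 60:h→50,y→43,7→63,4→43 61:h→53,y→46,7→61,4→30 62:h→30,y→30,7→30,4→30 63:h→52,y→57,7→30,4→30.
'h44h': run [75, 64, 46, 17, 2] end={s43,s48} — reject; 4/4 del acc.
'7h77': |S_i|=[75, 68, 45, 20, 3] end={s43,s48,s62} ∉↓L; 4/4 del acc.
'74hy': |S_i|=[75, 68, 45, 19, 4] end={s12,s20,s43,s48} rej; 4/4 deletions ∈↓L.
'4y74': N↓-sim [75, 69, 49, 19, 3] end={s41,s43,s48} rej; 4/4 deletions ∈↓L.
'444h': run [75, 69, 50, 17, 2] end={s43,s48} rej; 4/4 deletions ∈↓L.
'h74yh': |S_i|=[75, 64, 51, 30, 8, 2] end={s43,s48} — reject; 5/5 deletions ∈↓L.
6 words, ⪯-incomp.


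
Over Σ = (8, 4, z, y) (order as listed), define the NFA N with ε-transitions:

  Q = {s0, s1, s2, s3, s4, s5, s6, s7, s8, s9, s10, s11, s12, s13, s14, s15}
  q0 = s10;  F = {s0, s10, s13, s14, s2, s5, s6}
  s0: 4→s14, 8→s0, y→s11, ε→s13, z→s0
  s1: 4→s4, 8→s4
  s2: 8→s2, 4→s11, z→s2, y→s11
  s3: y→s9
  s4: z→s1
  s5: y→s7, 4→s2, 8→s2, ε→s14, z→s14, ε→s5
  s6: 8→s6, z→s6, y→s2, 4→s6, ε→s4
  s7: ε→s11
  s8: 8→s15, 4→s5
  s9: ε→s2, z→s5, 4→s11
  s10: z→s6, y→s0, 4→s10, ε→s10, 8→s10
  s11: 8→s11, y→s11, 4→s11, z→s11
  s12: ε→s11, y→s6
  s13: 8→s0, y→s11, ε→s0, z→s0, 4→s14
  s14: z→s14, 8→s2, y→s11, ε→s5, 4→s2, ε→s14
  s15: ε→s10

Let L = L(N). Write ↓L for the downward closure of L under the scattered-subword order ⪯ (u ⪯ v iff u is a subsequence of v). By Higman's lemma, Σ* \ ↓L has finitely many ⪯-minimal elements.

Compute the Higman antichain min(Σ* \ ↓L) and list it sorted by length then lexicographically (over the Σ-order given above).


|Q|=16, |F|=7, |δ|=53 (12 ε).
min D↑ (6 st, q0=0, F={5}): 0:8→0,4→0,z→1,y→2 1:8→1,4→1,z→1,y→3 2:8→2,4→4,z→2,y→5 3:8→3,4→5,z→3,y→5 4:8→3,4→3,z→4,y→5 5:8→5,4→5,z→5,y→5 (ε-aug+det+¬).
'yy': run [11, 7, 2] end={s11,s7} rej; 2/2 single-dels accept.
'zy4': |S_i|=[11, 10, 3, 1] end={s11} ∉↓L; 3/3 single-dels accept.
'y484': run [11, 7, 5, 2, 1] end={s11} ∉↓L; 4/4 del acc.
'y444': run [11, 7, 5, 2, 1] end={s11} ∉↓L; 4/4 single-dels accept.
4 obstructions.

A = [yy, zy4, y484, y444].


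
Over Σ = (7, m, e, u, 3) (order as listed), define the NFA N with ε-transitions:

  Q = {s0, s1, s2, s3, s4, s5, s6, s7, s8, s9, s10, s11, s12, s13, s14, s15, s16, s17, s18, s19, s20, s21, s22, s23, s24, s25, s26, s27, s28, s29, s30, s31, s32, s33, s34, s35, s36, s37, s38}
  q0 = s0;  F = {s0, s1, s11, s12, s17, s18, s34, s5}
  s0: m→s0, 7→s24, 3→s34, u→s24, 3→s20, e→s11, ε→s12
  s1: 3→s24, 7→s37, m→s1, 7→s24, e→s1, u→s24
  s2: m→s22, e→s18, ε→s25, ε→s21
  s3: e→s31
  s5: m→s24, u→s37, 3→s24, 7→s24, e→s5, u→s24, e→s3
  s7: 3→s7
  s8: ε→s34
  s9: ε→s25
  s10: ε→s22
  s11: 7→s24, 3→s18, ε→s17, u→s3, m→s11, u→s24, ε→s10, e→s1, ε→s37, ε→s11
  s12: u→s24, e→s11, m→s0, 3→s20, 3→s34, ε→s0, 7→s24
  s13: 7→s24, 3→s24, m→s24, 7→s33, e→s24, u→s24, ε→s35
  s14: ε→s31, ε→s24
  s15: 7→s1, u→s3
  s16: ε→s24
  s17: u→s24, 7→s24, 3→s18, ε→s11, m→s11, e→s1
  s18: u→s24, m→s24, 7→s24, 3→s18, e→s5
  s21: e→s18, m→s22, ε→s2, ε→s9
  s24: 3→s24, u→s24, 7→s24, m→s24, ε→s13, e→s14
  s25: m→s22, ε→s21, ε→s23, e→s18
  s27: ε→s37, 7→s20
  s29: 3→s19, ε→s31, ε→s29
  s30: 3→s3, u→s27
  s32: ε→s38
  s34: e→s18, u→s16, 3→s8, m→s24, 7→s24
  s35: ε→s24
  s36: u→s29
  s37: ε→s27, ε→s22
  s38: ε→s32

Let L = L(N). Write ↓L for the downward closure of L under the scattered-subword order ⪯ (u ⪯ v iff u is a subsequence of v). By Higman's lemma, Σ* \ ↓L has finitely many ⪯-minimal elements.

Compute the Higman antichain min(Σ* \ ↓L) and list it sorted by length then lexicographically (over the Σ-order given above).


|Q|=39, |F|=8, |δ|=101 (29 ε).
min D↑ (7 st, q0=0, F={1}): 0:7→1,m→0,e→2,u→1,3→3 1:7→1,m→1,e→1,u→1,3→1 2:7→1,m→2,e→4,u→1,3→5 3:7→1,m→1,e→5,u→1,3→3 4:7→1,m→4,e→4,u→1,3→1 5:7→1,m→1,e→6,u→1,3→5 6:7→1,m→1,e→6,u→1,3→1 (ε-aug+det+¬).
'7': |S_i|=[22, 10] end={s13,s14,s20,s22,s24,s27,s31,s33,s35,s37} rej; 1/1 del acc.
'u': N↓-sim [22, 12] end={s13,s14,s16,s20,s22,s24,s27,s3,s31,s33,s35,s37} rej; 1/1 del acc.
'3m': run [22, 16, 6] end={s13,s14,s24,s31,s33,s35} — reject; 2/2 single-dels accept.
'ee3': |S_i|=[22, 17, 13, 6] end={s13,s14,s24,s31,s33,s35} ∉↓L; 3/3 deletions ∈↓L.
4 minimals (antichain).

Antichain: [7, u, 3m, ee3].


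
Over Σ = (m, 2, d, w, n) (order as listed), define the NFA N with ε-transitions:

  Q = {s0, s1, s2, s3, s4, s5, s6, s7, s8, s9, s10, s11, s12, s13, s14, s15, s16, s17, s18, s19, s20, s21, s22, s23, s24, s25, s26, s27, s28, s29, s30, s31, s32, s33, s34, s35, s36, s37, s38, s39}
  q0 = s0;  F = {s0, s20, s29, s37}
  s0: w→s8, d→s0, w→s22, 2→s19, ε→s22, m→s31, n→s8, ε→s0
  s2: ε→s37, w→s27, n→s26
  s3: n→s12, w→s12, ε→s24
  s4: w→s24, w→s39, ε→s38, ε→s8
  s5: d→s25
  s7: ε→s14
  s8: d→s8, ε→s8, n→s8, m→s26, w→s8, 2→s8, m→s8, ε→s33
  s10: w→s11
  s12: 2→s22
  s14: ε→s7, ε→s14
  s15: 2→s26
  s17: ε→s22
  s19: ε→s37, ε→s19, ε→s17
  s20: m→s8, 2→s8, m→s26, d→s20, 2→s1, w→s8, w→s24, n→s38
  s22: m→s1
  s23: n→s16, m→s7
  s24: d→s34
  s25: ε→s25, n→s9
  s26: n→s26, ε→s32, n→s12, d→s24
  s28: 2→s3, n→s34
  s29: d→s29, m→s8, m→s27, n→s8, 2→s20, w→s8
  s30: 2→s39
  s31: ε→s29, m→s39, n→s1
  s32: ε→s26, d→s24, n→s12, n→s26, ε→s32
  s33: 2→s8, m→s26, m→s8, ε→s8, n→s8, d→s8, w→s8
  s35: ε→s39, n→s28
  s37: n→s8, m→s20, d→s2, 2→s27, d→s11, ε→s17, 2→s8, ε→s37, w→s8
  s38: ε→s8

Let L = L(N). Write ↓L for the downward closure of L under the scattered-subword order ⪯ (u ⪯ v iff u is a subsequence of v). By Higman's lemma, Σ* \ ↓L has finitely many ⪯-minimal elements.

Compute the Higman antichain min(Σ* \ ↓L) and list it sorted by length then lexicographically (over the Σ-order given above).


|Q|=40, |F|=4, |δ|=91 (25 ε).
min D↑ (5 st, q0=0, F={3}): 0:m→1,2→2,d→0,w→3,n→3 1:m→3,2→4,d→1,w→3,n→3 2:m→4,2→3,d→2,w→3,n→3 3:m→3,2→3,d→3,w→3,n→3 4:m→3,2→3,d→4,w→3,n→3 (ε-aug+det+¬).
'w': N↓-sim [21, 10] end={s1,s12,s22,s24,s26,s27,s32,s33,s34,s8} ∉↓L; 1/1 single-dels accept.
'n': |S_i|=[21, 10] end={s1,s12,s22,s24,s26,s32,s33,s34,s38,s8} ∉↓L; 1/1 deletions ∈↓L.
'mm': run [21, 15, 11] end={s1,s12,s22,s24,s26,s27,s32,s33,s34,s39,s8} rej; 2/2 single-dels accept.
'22': N↓-sim [21, 17, 10] end={s1,s12,s22,s24,s26,s27,s32,s33,s34,s8} rej; 2/2 single-dels accept.
4 minimals (antichain).

A = [w, n, mm, 22].
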